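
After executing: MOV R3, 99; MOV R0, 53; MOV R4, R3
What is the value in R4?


Register state trace:
  MOV R3, 99  → R3 = 99
  MOV R0, 53  → R0 = 53
  MOV R4, R3  → R4 = 99
Final: R4 = 99

99


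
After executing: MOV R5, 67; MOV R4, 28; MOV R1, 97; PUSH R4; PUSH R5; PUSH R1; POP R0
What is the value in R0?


Stack trace (top is rightmost):
  MOV R5, 67  → R5 = 67
  MOV R4, 28  → R4 = 28
  MOV R1, 97  → R1 = 97
  PUSH R4  → stack: [28]
  PUSH R5  → stack: [28, 67]
  PUSH R1  → stack: [28, 67, 97]
  POP R0  → R0 = 97, stack: [28, 67]
Final: R0 = 97

97


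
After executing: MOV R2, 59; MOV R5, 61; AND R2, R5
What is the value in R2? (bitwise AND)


Register state trace:
  MOV R2, 59  → R2 = 59 (0b00111011)
  MOV R5, 61  → R5 = 61 (0b00111101)
  AND R2, R5  → R2 = 59 AND 61 = 57 (0b00111001)
Final: R2 = 57

57


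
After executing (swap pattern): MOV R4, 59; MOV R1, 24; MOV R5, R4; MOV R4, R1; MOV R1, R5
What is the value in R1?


Register state trace (swap pattern):
  MOV R4, 59  → R4 = 59
  MOV R1, 24  → R1 = 24
  MOV R5, R4  → R5 = 59  (save R4)
  MOV R4, R1  → R4 = 24  (R4 gets R1's value)
  MOV R1, R5  → R1 = 59  (R1 gets saved value)
Final: R1 = 59

59


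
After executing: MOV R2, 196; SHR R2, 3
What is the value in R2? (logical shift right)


Register state trace:
  MOV R2, 196  → R2 = 196
  SHR R2, 3  → R2 = 196 >> 3 = 196 // 2^3 = 24
Final: R2 = 24

24


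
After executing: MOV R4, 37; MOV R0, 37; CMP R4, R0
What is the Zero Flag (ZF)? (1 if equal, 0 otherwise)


Register state trace:
  MOV R4, 37  → R4 = 37
  MOV R0, 37  → R0 = 37
  CMP R4, R0  → computes 37 - 37 = 0
  Result is zero, so values are equal
ZF = 1

1


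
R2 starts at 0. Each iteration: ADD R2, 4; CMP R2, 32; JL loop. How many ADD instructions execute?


Loop trace (R2 starts at 0, target 32, step 4):
  ADD #1: R2 = 0 + 4 = 4  → 4 < 32, loop
  ADD #2: R2 = 4 + 4 = 8  → 8 < 32, loop
  ADD #3: R2 = 8 + 4 = 12  → 12 < 32, loop
  ADD #4: R2 = 12 + 4 = 16  → 16 < 32, loop
  ADD #5: R2 = 16 + 4 = 20  → 20 < 32, loop
  ADD #6: R2 = 20 + 4 = 24  → 24 < 32, loop
  ADD #7: R2 = 24 + 4 = 28  → 28 < 32, loop
  ADD #8: R2 = 28 + 4 = 32  → 32 >= 32, exit
Total ADD instructions: 8

8


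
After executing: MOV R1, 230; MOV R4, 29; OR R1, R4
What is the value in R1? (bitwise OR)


Register state trace:
  MOV R1, 230  → R1 = 230 (0b11100110)
  MOV R4, 29  → R4 = 29 (0b00011101)
  OR R1, R4   → R1 = 230 OR 29 = 255 (0b11111111)
Final: R1 = 255

255


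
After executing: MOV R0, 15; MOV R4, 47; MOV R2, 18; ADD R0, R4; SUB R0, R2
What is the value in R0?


Register state trace:
  MOV R0, 15  → R0 = 15
  MOV R4, 47  → R4 = 47
  MOV R2, 18  → R2 = 18
  ADD R0, R4  → R0 = 15 + 47 = 62
  SUB R0, R2  → R0 = 62 - 18 = 44
Final: R0 = 44

44


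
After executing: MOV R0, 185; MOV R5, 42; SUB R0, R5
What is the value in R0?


Register state trace:
  MOV R0, 185  → R0 = 185
  MOV R5, 42  → R5 = 42
  SUB R0, R5  → R0 = 185 - 42 = 143
Final: R0 = 143

143


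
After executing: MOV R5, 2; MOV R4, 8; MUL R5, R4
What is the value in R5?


Register state trace:
  MOV R5, 2  → R5 = 2
  MOV R4, 8  → R4 = 8
  MUL R5, R4  → R5 = 2 * 8 = 16
Final: R5 = 16

16


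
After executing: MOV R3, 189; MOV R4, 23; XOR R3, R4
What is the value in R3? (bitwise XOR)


Register state trace:
  MOV R3, 189  → R3 = 189 (0b10111101)
  MOV R4, 23  → R4 = 23 (0b00010111)
  XOR R3, R4  → R3 = 189 XOR 23 = 170 (0b10101010)
Final: R3 = 170

170


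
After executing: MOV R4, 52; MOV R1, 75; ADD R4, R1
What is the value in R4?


Register state trace:
  MOV R4, 52  → R4 = 52
  MOV R1, 75  → R1 = 75
  ADD R4, R1  → R4 = 52 + 75 = 127
Final: R4 = 127

127


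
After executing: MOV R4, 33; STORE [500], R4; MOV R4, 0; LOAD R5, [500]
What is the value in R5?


Register and memory trace:
  MOV R4, 33  → R4 = 33
  STORE [500], R4  → mem[500] = 33
  MOV R4, 0  → R4 = 0
  LOAD R5, [500]  → R5 = mem[500] = 33
Final: R5 = 33

33


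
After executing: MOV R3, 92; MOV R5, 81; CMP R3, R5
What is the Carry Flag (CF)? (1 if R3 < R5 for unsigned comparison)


Register state trace:
  MOV R3, 92  → R3 = 92
  MOV R5, 81  → R5 = 81
  CMP R3, R5  → unsigned 92 - 81: no borrow
  92 >= 81, so CF = 0
CF = 0

0


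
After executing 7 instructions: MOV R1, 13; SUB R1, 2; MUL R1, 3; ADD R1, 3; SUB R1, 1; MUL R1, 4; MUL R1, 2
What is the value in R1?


Register state trace:
  MOV R1, 13  → R1 = 13
  SUB R1, 2  → R1 = 13 - 2 = 11
  MUL R1, 3  → R1 = 11 * 3 = 33
  ADD R1, 3  → R1 = 33 + 3 = 36
  SUB R1, 1  → R1 = 36 - 1 = 35
  MUL R1, 4  → R1 = 35 * 4 = 140
  MUL R1, 2  → R1 = 140 * 2 = 280
Final: R1 = 280

280


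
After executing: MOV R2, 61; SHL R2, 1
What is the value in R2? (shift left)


Register state trace:
  MOV R2, 61  → R2 = 61
  SHL R2, 1  → R2 = 61 << 1 = 61 * 2^1 = 122
Final: R2 = 122

122


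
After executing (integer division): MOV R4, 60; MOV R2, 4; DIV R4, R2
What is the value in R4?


Register state trace:
  MOV R4, 60  → R4 = 60
  MOV R2, 4  → R2 = 4
  DIV R4, R2  → R4 = 60 // 4 = 15
Final: R4 = 15

15


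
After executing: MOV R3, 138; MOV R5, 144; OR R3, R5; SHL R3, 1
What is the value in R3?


Register state trace:
  MOV R3, 138  → R3 = 138 (0b10001010)
  MOV R5, 144  → R5 = 144 (0b10010000)
  OR R3, R5  → R3 = 138 OR 144 = 154 (0b10011010)
  SHL R3, 1  → R3 = 154 << 1 = 308
Final: R3 = 308

308


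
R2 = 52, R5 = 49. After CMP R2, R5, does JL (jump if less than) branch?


Trace:
  R2 = 52, R5 = 49
  CMP R2, R5  → compares 52 vs 49
  JL checks: is 52 less than 49?
  52 > 49, so condition is false
Branch taken: No

No


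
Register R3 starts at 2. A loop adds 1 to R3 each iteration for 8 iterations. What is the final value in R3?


Starting value: R3 = 2
  Iter 1: R3 = 2 + 1 = 3
  Iter 2: R3 = 3 + 1 = 4
  Iter 3: R3 = 4 + 1 = 5
  Iter 4: R3 = 5 + 1 = 6
  Iter 5: R3 = 6 + 1 = 7
  Iter 6: R3 = 7 + 1 = 8
  Iter 7: R3 = 8 + 1 = 9
  Iter 8: R3 = 9 + 1 = 10
Final: R3 = 10

10


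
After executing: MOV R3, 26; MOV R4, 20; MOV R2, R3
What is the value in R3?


Register state trace:
  MOV R3, 26  → R3 = 26
  MOV R4, 20  → R4 = 20
  MOV R2, R3  → R2 = 26
Final: R3 = 26

26


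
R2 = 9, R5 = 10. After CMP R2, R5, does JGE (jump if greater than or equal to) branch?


Trace:
  R2 = 9, R5 = 10
  CMP R2, R5  → compares 9 vs 10
  JGE checks: is 9 greater than or equal to 10?
  9 < 10, so condition is false
Branch taken: No

No


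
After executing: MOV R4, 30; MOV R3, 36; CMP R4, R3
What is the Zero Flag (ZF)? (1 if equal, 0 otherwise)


Register state trace:
  MOV R4, 30  → R4 = 30
  MOV R3, 36  → R3 = 36
  CMP R4, R3  → computes 30 - 36 = -6
  Result is nonzero, so values are not equal
ZF = 0

0


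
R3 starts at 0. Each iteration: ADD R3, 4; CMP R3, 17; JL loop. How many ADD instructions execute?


Loop trace (R3 starts at 0, target 17, step 4):
  ADD #1: R3 = 0 + 4 = 4  → 4 < 17, loop
  ADD #2: R3 = 4 + 4 = 8  → 8 < 17, loop
  ADD #3: R3 = 8 + 4 = 12  → 12 < 17, loop
  ADD #4: R3 = 12 + 4 = 16  → 16 < 17, loop
  ADD #5: R3 = 16 + 4 = 20  → 20 >= 17, exit
Total ADD instructions: 5

5


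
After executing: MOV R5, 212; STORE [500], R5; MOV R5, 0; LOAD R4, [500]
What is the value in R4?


Register and memory trace:
  MOV R5, 212  → R5 = 212
  STORE [500], R5  → mem[500] = 212
  MOV R5, 0  → R5 = 0
  LOAD R4, [500]  → R4 = mem[500] = 212
Final: R4 = 212

212


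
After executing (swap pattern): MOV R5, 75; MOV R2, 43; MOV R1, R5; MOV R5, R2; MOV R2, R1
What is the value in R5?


Register state trace (swap pattern):
  MOV R5, 75  → R5 = 75
  MOV R2, 43  → R2 = 43
  MOV R1, R5  → R1 = 75  (save R5)
  MOV R5, R2  → R5 = 43  (R5 gets R2's value)
  MOV R2, R1  → R2 = 75  (R2 gets saved value)
Final: R5 = 43

43


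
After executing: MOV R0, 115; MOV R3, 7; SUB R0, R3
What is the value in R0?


Register state trace:
  MOV R0, 115  → R0 = 115
  MOV R3, 7  → R3 = 7
  SUB R0, R3  → R0 = 115 - 7 = 108
Final: R0 = 108

108


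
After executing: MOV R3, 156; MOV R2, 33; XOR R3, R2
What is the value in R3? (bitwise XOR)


Register state trace:
  MOV R3, 156  → R3 = 156 (0b10011100)
  MOV R2, 33  → R2 = 33 (0b00100001)
  XOR R3, R2  → R3 = 156 XOR 33 = 189 (0b10111101)
Final: R3 = 189

189


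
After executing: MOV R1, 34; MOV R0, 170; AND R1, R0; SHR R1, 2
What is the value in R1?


Register state trace:
  MOV R1, 34  → R1 = 34 (0b00100010)
  MOV R0, 170  → R0 = 170 (0b10101010)
  AND R1, R0  → R1 = 34 AND 170 = 34 (0b00100010)
  SHR R1, 2  → R1 = 34 >> 2 = 8
Final: R1 = 8

8


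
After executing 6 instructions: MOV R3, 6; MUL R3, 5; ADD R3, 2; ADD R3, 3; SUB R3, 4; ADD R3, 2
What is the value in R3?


Register state trace:
  MOV R3, 6  → R3 = 6
  MUL R3, 5  → R3 = 6 * 5 = 30
  ADD R3, 2  → R3 = 30 + 2 = 32
  ADD R3, 3  → R3 = 32 + 3 = 35
  SUB R3, 4  → R3 = 35 - 4 = 31
  ADD R3, 2  → R3 = 31 + 2 = 33
Final: R3 = 33

33


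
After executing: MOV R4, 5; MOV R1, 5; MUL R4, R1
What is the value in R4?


Register state trace:
  MOV R4, 5  → R4 = 5
  MOV R1, 5  → R1 = 5
  MUL R4, R1  → R4 = 5 * 5 = 25
Final: R4 = 25

25


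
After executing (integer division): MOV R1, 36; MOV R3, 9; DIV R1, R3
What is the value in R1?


Register state trace:
  MOV R1, 36  → R1 = 36
  MOV R3, 9  → R3 = 9
  DIV R1, R3  → R1 = 36 // 9 = 4
Final: R1 = 4

4


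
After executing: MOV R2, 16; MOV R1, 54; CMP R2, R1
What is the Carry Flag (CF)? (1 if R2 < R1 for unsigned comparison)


Register state trace:
  MOV R2, 16  → R2 = 16
  MOV R1, 54  → R1 = 54
  CMP R2, R1  → unsigned 16 - 54: borrow occurs
  16 < 54, so CF = 1
CF = 1

1


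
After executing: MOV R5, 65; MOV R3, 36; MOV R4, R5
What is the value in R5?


Register state trace:
  MOV R5, 65  → R5 = 65
  MOV R3, 36  → R3 = 36
  MOV R4, R5  → R4 = 65
Final: R5 = 65

65


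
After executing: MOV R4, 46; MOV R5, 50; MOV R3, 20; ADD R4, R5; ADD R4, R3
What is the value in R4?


Register state trace:
  MOV R4, 46  → R4 = 46
  MOV R5, 50  → R5 = 50
  MOV R3, 20  → R3 = 20
  ADD R4, R5  → R4 = 46 + 50 = 96
  ADD R4, R3  → R4 = 96 + 20 = 116
Final: R4 = 116

116


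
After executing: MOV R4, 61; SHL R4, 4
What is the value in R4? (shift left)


Register state trace:
  MOV R4, 61  → R4 = 61
  SHL R4, 4  → R4 = 61 << 4 = 61 * 2^4 = 976
Final: R4 = 976

976


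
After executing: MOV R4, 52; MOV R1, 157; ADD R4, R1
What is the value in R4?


Register state trace:
  MOV R4, 52  → R4 = 52
  MOV R1, 157  → R1 = 157
  ADD R4, R1  → R4 = 52 + 157 = 209
Final: R4 = 209

209


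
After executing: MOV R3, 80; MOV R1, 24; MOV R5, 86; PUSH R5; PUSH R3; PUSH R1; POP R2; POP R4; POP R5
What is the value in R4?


Stack trace (top is rightmost):
  MOV R3, 80  → R3 = 80
  MOV R1, 24  → R1 = 24
  MOV R5, 86  → R5 = 86
  PUSH R5  → stack: [86]
  PUSH R3  → stack: [86, 80]
  PUSH R1  → stack: [86, 80, 24]
  POP R2  → R2 = 24, stack: [86, 80]
  POP R4  → R4 = 80, stack: [86]
  POP R5  → R5 = 86, stack: []
Final: R4 = 80

80


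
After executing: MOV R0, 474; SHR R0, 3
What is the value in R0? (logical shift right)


Register state trace:
  MOV R0, 474  → R0 = 474
  SHR R0, 3  → R0 = 474 >> 3 = 474 // 2^3 = 59
Final: R0 = 59

59


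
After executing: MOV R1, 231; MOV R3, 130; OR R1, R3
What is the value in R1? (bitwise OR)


Register state trace:
  MOV R1, 231  → R1 = 231 (0b11100111)
  MOV R3, 130  → R3 = 130 (0b10000010)
  OR R1, R3   → R1 = 231 OR 130 = 231 (0b11100111)
Final: R1 = 231

231


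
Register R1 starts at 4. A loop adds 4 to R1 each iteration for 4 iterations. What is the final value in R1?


Starting value: R1 = 4
  Iter 1: R1 = 4 + 4 = 8
  Iter 2: R1 = 8 + 4 = 12
  Iter 3: R1 = 12 + 4 = 16
  Iter 4: R1 = 16 + 4 = 20
Final: R1 = 20

20


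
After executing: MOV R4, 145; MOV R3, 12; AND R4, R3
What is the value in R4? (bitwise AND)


Register state trace:
  MOV R4, 145  → R4 = 145 (0b10010001)
  MOV R3, 12  → R3 = 12 (0b00001100)
  AND R4, R3  → R4 = 145 AND 12 = 0 (0b00000000)
Final: R4 = 0

0


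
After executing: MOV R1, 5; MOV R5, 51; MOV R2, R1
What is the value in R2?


Register state trace:
  MOV R1, 5  → R1 = 5
  MOV R5, 51  → R5 = 51
  MOV R2, R1  → R2 = 5
Final: R2 = 5

5


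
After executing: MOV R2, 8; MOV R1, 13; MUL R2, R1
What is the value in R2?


Register state trace:
  MOV R2, 8  → R2 = 8
  MOV R1, 13  → R1 = 13
  MUL R2, R1  → R2 = 8 * 13 = 104
Final: R2 = 104

104


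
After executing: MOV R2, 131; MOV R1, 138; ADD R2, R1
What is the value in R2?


Register state trace:
  MOV R2, 131  → R2 = 131
  MOV R1, 138  → R1 = 138
  ADD R2, R1  → R2 = 131 + 138 = 269
Final: R2 = 269

269


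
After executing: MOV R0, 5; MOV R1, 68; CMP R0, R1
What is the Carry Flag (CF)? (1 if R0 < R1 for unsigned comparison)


Register state trace:
  MOV R0, 5  → R0 = 5
  MOV R1, 68  → R1 = 68
  CMP R0, R1  → unsigned 5 - 68: borrow occurs
  5 < 68, so CF = 1
CF = 1

1


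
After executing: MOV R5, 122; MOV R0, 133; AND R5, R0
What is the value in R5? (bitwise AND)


Register state trace:
  MOV R5, 122  → R5 = 122 (0b01111010)
  MOV R0, 133  → R0 = 133 (0b10000101)
  AND R5, R0  → R5 = 122 AND 133 = 0 (0b00000000)
Final: R5 = 0

0


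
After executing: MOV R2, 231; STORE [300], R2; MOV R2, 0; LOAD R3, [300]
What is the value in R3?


Register and memory trace:
  MOV R2, 231  → R2 = 231
  STORE [300], R2  → mem[300] = 231
  MOV R2, 0  → R2 = 0
  LOAD R3, [300]  → R3 = mem[300] = 231
Final: R3 = 231

231


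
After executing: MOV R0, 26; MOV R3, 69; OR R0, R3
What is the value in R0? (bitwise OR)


Register state trace:
  MOV R0, 26  → R0 = 26 (0b00011010)
  MOV R3, 69  → R3 = 69 (0b01000101)
  OR R0, R3   → R0 = 26 OR 69 = 95 (0b01011111)
Final: R0 = 95

95


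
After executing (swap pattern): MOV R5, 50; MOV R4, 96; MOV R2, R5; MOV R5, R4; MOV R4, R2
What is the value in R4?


Register state trace (swap pattern):
  MOV R5, 50  → R5 = 50
  MOV R4, 96  → R4 = 96
  MOV R2, R5  → R2 = 50  (save R5)
  MOV R5, R4  → R5 = 96  (R5 gets R4's value)
  MOV R4, R2  → R4 = 50  (R4 gets saved value)
Final: R4 = 50

50


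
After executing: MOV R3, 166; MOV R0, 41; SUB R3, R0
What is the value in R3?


Register state trace:
  MOV R3, 166  → R3 = 166
  MOV R0, 41  → R0 = 41
  SUB R3, R0  → R3 = 166 - 41 = 125
Final: R3 = 125

125


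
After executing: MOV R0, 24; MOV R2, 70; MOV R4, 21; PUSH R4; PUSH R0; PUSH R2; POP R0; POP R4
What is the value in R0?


Stack trace (top is rightmost):
  MOV R0, 24  → R0 = 24
  MOV R2, 70  → R2 = 70
  MOV R4, 21  → R4 = 21
  PUSH R4  → stack: [21]
  PUSH R0  → stack: [21, 24]
  PUSH R2  → stack: [21, 24, 70]
  POP R0  → R0 = 70, stack: [21, 24]
  POP R4  → R4 = 24, stack: [21]
Final: R0 = 70

70


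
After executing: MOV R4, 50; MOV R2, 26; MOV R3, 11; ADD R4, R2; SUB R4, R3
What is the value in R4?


Register state trace:
  MOV R4, 50  → R4 = 50
  MOV R2, 26  → R2 = 26
  MOV R3, 11  → R3 = 11
  ADD R4, R2  → R4 = 50 + 26 = 76
  SUB R4, R3  → R4 = 76 - 11 = 65
Final: R4 = 65

65


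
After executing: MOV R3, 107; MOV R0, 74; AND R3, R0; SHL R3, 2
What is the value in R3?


Register state trace:
  MOV R3, 107  → R3 = 107 (0b01101011)
  MOV R0, 74  → R0 = 74 (0b01001010)
  AND R3, R0  → R3 = 107 AND 74 = 74 (0b01001010)
  SHL R3, 2  → R3 = 74 << 2 = 296
Final: R3 = 296

296


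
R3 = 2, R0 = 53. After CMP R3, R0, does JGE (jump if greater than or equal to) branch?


Trace:
  R3 = 2, R0 = 53
  CMP R3, R0  → compares 2 vs 53
  JGE checks: is 2 greater than or equal to 53?
  2 < 53, so condition is false
Branch taken: No

No


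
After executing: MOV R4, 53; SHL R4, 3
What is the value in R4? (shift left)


Register state trace:
  MOV R4, 53  → R4 = 53
  SHL R4, 3  → R4 = 53 << 3 = 53 * 2^3 = 424
Final: R4 = 424

424


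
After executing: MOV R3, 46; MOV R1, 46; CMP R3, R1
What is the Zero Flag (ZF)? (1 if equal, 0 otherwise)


Register state trace:
  MOV R3, 46  → R3 = 46
  MOV R1, 46  → R1 = 46
  CMP R3, R1  → computes 46 - 46 = 0
  Result is zero, so values are equal
ZF = 1

1


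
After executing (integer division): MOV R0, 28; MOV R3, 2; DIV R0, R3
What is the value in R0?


Register state trace:
  MOV R0, 28  → R0 = 28
  MOV R3, 2  → R3 = 2
  DIV R0, R3  → R0 = 28 // 2 = 14
Final: R0 = 14

14


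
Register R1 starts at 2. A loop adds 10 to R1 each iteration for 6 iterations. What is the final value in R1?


Starting value: R1 = 2
  Iter 1: R1 = 2 + 10 = 12
  Iter 2: R1 = 12 + 10 = 22
  Iter 3: R1 = 22 + 10 = 32
  Iter 4: R1 = 32 + 10 = 42
  Iter 5: R1 = 42 + 10 = 52
  Iter 6: R1 = 52 + 10 = 62
Final: R1 = 62

62


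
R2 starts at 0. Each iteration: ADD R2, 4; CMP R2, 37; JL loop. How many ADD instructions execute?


Loop trace (R2 starts at 0, target 37, step 4):
  ADD #1: R2 = 0 + 4 = 4  → 4 < 37, loop
  ADD #2: R2 = 4 + 4 = 8  → 8 < 37, loop
  ADD #3: R2 = 8 + 4 = 12  → 12 < 37, loop
  ADD #4: R2 = 12 + 4 = 16  → 16 < 37, loop
  ADD #5: R2 = 16 + 4 = 20  → 20 < 37, loop
  ADD #6: R2 = 20 + 4 = 24  → 24 < 37, loop
  ADD #7: R2 = 24 + 4 = 28  → 28 < 37, loop
  ADD #8: R2 = 28 + 4 = 32  → 32 < 37, loop
  ADD #9: R2 = 32 + 4 = 36  → 36 < 37, loop
  ADD #10: R2 = 36 + 4 = 40  → 40 >= 37, exit
Total ADD instructions: 10

10


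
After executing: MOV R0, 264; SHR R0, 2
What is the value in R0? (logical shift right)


Register state trace:
  MOV R0, 264  → R0 = 264
  SHR R0, 2  → R0 = 264 >> 2 = 264 // 2^2 = 66
Final: R0 = 66

66


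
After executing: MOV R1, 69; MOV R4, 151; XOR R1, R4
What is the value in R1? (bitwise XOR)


Register state trace:
  MOV R1, 69  → R1 = 69 (0b01000101)
  MOV R4, 151  → R4 = 151 (0b10010111)
  XOR R1, R4  → R1 = 69 XOR 151 = 210 (0b11010010)
Final: R1 = 210

210


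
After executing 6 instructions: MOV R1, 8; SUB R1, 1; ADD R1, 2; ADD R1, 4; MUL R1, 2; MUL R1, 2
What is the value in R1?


Register state trace:
  MOV R1, 8  → R1 = 8
  SUB R1, 1  → R1 = 8 - 1 = 7
  ADD R1, 2  → R1 = 7 + 2 = 9
  ADD R1, 4  → R1 = 9 + 4 = 13
  MUL R1, 2  → R1 = 13 * 2 = 26
  MUL R1, 2  → R1 = 26 * 2 = 52
Final: R1 = 52

52


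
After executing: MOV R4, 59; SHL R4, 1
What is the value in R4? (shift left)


Register state trace:
  MOV R4, 59  → R4 = 59
  SHL R4, 1  → R4 = 59 << 1 = 59 * 2^1 = 118
Final: R4 = 118

118


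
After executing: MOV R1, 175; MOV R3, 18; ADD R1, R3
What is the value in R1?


Register state trace:
  MOV R1, 175  → R1 = 175
  MOV R3, 18  → R3 = 18
  ADD R1, R3  → R1 = 175 + 18 = 193
Final: R1 = 193

193


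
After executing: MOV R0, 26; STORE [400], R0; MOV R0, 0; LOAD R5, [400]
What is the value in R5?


Register and memory trace:
  MOV R0, 26  → R0 = 26
  STORE [400], R0  → mem[400] = 26
  MOV R0, 0  → R0 = 0
  LOAD R5, [400]  → R5 = mem[400] = 26
Final: R5 = 26

26


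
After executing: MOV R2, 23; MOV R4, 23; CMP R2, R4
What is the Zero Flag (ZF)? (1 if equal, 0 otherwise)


Register state trace:
  MOV R2, 23  → R2 = 23
  MOV R4, 23  → R4 = 23
  CMP R2, R4  → computes 23 - 23 = 0
  Result is zero, so values are equal
ZF = 1

1


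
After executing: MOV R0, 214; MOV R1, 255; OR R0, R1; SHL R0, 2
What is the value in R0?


Register state trace:
  MOV R0, 214  → R0 = 214 (0b11010110)
  MOV R1, 255  → R1 = 255 (0b11111111)
  OR R0, R1  → R0 = 214 OR 255 = 255 (0b11111111)
  SHL R0, 2  → R0 = 255 << 2 = 1020
Final: R0 = 1020

1020


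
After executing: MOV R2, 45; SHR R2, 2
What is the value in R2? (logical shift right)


Register state trace:
  MOV R2, 45  → R2 = 45
  SHR R2, 2  → R2 = 45 >> 2 = 45 // 2^2 = 11
Final: R2 = 11

11


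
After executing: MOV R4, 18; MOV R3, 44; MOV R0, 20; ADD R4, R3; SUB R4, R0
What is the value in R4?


Register state trace:
  MOV R4, 18  → R4 = 18
  MOV R3, 44  → R3 = 44
  MOV R0, 20  → R0 = 20
  ADD R4, R3  → R4 = 18 + 44 = 62
  SUB R4, R0  → R4 = 62 - 20 = 42
Final: R4 = 42

42


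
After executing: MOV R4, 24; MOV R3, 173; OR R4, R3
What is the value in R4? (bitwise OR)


Register state trace:
  MOV R4, 24  → R4 = 24 (0b00011000)
  MOV R3, 173  → R3 = 173 (0b10101101)
  OR R4, R3   → R4 = 24 OR 173 = 189 (0b10111101)
Final: R4 = 189

189


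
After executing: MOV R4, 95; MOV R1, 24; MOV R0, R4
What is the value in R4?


Register state trace:
  MOV R4, 95  → R4 = 95
  MOV R1, 24  → R1 = 24
  MOV R0, R4  → R0 = 95
Final: R4 = 95

95


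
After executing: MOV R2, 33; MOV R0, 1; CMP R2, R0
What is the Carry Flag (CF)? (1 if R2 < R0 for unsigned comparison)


Register state trace:
  MOV R2, 33  → R2 = 33
  MOV R0, 1  → R0 = 1
  CMP R2, R0  → unsigned 33 - 1: no borrow
  33 >= 1, so CF = 0
CF = 0

0


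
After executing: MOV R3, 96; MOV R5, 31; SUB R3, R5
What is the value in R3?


Register state trace:
  MOV R3, 96  → R3 = 96
  MOV R5, 31  → R5 = 31
  SUB R3, R5  → R3 = 96 - 31 = 65
Final: R3 = 65

65


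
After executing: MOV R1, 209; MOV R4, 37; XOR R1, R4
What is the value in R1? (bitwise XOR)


Register state trace:
  MOV R1, 209  → R1 = 209 (0b11010001)
  MOV R4, 37  → R4 = 37 (0b00100101)
  XOR R1, R4  → R1 = 209 XOR 37 = 244 (0b11110100)
Final: R1 = 244

244


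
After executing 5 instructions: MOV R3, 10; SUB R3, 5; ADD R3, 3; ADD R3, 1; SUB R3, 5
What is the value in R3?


Register state trace:
  MOV R3, 10  → R3 = 10
  SUB R3, 5  → R3 = 10 - 5 = 5
  ADD R3, 3  → R3 = 5 + 3 = 8
  ADD R3, 1  → R3 = 8 + 1 = 9
  SUB R3, 5  → R3 = 9 - 5 = 4
Final: R3 = 4

4


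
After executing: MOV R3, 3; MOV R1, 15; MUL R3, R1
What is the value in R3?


Register state trace:
  MOV R3, 3  → R3 = 3
  MOV R1, 15  → R1 = 15
  MUL R3, R1  → R3 = 3 * 15 = 45
Final: R3 = 45

45


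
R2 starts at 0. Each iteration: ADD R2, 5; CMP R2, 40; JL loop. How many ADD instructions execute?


Loop trace (R2 starts at 0, target 40, step 5):
  ADD #1: R2 = 0 + 5 = 5  → 5 < 40, loop
  ADD #2: R2 = 5 + 5 = 10  → 10 < 40, loop
  ADD #3: R2 = 10 + 5 = 15  → 15 < 40, loop
  ADD #4: R2 = 15 + 5 = 20  → 20 < 40, loop
  ADD #5: R2 = 20 + 5 = 25  → 25 < 40, loop
  ADD #6: R2 = 25 + 5 = 30  → 30 < 40, loop
  ADD #7: R2 = 30 + 5 = 35  → 35 < 40, loop
  ADD #8: R2 = 35 + 5 = 40  → 40 >= 40, exit
Total ADD instructions: 8

8


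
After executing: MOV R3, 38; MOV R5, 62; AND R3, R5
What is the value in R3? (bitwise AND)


Register state trace:
  MOV R3, 38  → R3 = 38 (0b00100110)
  MOV R5, 62  → R5 = 62 (0b00111110)
  AND R3, R5  → R3 = 38 AND 62 = 38 (0b00100110)
Final: R3 = 38

38


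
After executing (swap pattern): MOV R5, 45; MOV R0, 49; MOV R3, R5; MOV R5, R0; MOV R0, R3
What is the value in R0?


Register state trace (swap pattern):
  MOV R5, 45  → R5 = 45
  MOV R0, 49  → R0 = 49
  MOV R3, R5  → R3 = 45  (save R5)
  MOV R5, R0  → R5 = 49  (R5 gets R0's value)
  MOV R0, R3  → R0 = 45  (R0 gets saved value)
Final: R0 = 45

45


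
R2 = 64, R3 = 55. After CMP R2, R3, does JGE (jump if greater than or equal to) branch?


Trace:
  R2 = 64, R3 = 55
  CMP R2, R3  → compares 64 vs 55
  JGE checks: is 64 greater than or equal to 55?
  64 > 55, so condition is true
Branch taken: Yes

Yes


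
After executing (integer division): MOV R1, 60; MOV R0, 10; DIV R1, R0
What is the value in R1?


Register state trace:
  MOV R1, 60  → R1 = 60
  MOV R0, 10  → R0 = 10
  DIV R1, R0  → R1 = 60 // 10 = 6
Final: R1 = 6

6


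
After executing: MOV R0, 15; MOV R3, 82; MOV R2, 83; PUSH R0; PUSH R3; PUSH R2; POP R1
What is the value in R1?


Stack trace (top is rightmost):
  MOV R0, 15  → R0 = 15
  MOV R3, 82  → R3 = 82
  MOV R2, 83  → R2 = 83
  PUSH R0  → stack: [15]
  PUSH R3  → stack: [15, 82]
  PUSH R2  → stack: [15, 82, 83]
  POP R1  → R1 = 83, stack: [15, 82]
Final: R1 = 83

83


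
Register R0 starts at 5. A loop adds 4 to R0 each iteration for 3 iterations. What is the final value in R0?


Starting value: R0 = 5
  Iter 1: R0 = 5 + 4 = 9
  Iter 2: R0 = 9 + 4 = 13
  Iter 3: R0 = 13 + 4 = 17
Final: R0 = 17

17


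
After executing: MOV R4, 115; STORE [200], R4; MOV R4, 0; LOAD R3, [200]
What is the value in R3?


Register and memory trace:
  MOV R4, 115  → R4 = 115
  STORE [200], R4  → mem[200] = 115
  MOV R4, 0  → R4 = 0
  LOAD R3, [200]  → R3 = mem[200] = 115
Final: R3 = 115

115


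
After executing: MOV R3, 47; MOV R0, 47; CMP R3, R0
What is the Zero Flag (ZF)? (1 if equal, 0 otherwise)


Register state trace:
  MOV R3, 47  → R3 = 47
  MOV R0, 47  → R0 = 47
  CMP R3, R0  → computes 47 - 47 = 0
  Result is zero, so values are equal
ZF = 1

1


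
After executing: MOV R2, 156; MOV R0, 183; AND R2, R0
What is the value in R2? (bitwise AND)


Register state trace:
  MOV R2, 156  → R2 = 156 (0b10011100)
  MOV R0, 183  → R0 = 183 (0b10110111)
  AND R2, R0  → R2 = 156 AND 183 = 148 (0b10010100)
Final: R2 = 148

148


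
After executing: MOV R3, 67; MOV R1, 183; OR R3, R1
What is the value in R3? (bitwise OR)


Register state trace:
  MOV R3, 67  → R3 = 67 (0b01000011)
  MOV R1, 183  → R1 = 183 (0b10110111)
  OR R3, R1   → R3 = 67 OR 183 = 247 (0b11110111)
Final: R3 = 247

247


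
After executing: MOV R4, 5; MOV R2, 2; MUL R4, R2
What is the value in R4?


Register state trace:
  MOV R4, 5  → R4 = 5
  MOV R2, 2  → R2 = 2
  MUL R4, R2  → R4 = 5 * 2 = 10
Final: R4 = 10

10


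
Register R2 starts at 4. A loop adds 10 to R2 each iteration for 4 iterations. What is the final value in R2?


Starting value: R2 = 4
  Iter 1: R2 = 4 + 10 = 14
  Iter 2: R2 = 14 + 10 = 24
  Iter 3: R2 = 24 + 10 = 34
  Iter 4: R2 = 34 + 10 = 44
Final: R2 = 44

44


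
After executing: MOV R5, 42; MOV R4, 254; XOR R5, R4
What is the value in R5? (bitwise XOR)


Register state trace:
  MOV R5, 42  → R5 = 42 (0b00101010)
  MOV R4, 254  → R4 = 254 (0b11111110)
  XOR R5, R4  → R5 = 42 XOR 254 = 212 (0b11010100)
Final: R5 = 212

212


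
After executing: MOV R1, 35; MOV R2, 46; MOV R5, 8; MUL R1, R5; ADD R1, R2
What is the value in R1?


Register state trace:
  MOV R1, 35  → R1 = 35
  MOV R2, 46  → R2 = 46
  MOV R5, 8  → R5 = 8
  MUL R1, R5  → R1 = 35 * 8 = 280
  ADD R1, R2  → R1 = 280 + 46 = 326
Final: R1 = 326

326


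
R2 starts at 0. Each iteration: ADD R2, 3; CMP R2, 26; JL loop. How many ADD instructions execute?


Loop trace (R2 starts at 0, target 26, step 3):
  ADD #1: R2 = 0 + 3 = 3  → 3 < 26, loop
  ADD #2: R2 = 3 + 3 = 6  → 6 < 26, loop
  ADD #3: R2 = 6 + 3 = 9  → 9 < 26, loop
  ADD #4: R2 = 9 + 3 = 12  → 12 < 26, loop
  ADD #5: R2 = 12 + 3 = 15  → 15 < 26, loop
  ADD #6: R2 = 15 + 3 = 18  → 18 < 26, loop
  ADD #7: R2 = 18 + 3 = 21  → 21 < 26, loop
  ADD #8: R2 = 21 + 3 = 24  → 24 < 26, loop
  ADD #9: R2 = 24 + 3 = 27  → 27 >= 26, exit
Total ADD instructions: 9

9


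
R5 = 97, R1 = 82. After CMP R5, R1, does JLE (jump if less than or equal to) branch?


Trace:
  R5 = 97, R1 = 82
  CMP R5, R1  → compares 97 vs 82
  JLE checks: is 97 less than or equal to 82?
  97 > 82, so condition is false
Branch taken: No

No


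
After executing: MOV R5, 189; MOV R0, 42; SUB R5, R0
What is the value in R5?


Register state trace:
  MOV R5, 189  → R5 = 189
  MOV R0, 42  → R0 = 42
  SUB R5, R0  → R5 = 189 - 42 = 147
Final: R5 = 147

147


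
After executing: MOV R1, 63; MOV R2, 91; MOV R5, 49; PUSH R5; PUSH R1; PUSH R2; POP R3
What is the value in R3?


Stack trace (top is rightmost):
  MOV R1, 63  → R1 = 63
  MOV R2, 91  → R2 = 91
  MOV R5, 49  → R5 = 49
  PUSH R5  → stack: [49]
  PUSH R1  → stack: [49, 63]
  PUSH R2  → stack: [49, 63, 91]
  POP R3  → R3 = 91, stack: [49, 63]
Final: R3 = 91

91


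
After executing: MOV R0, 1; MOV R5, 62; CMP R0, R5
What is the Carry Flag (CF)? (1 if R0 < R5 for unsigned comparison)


Register state trace:
  MOV R0, 1  → R0 = 1
  MOV R5, 62  → R5 = 62
  CMP R0, R5  → unsigned 1 - 62: borrow occurs
  1 < 62, so CF = 1
CF = 1

1


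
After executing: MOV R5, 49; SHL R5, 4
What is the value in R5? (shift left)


Register state trace:
  MOV R5, 49  → R5 = 49
  SHL R5, 4  → R5 = 49 << 4 = 49 * 2^4 = 784
Final: R5 = 784

784


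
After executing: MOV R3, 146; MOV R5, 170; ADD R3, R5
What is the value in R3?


Register state trace:
  MOV R3, 146  → R3 = 146
  MOV R5, 170  → R5 = 170
  ADD R3, R5  → R3 = 146 + 170 = 316
Final: R3 = 316

316


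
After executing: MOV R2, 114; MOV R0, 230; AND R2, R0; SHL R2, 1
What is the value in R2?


Register state trace:
  MOV R2, 114  → R2 = 114 (0b01110010)
  MOV R0, 230  → R0 = 230 (0b11100110)
  AND R2, R0  → R2 = 114 AND 230 = 98 (0b01100010)
  SHL R2, 1  → R2 = 98 << 1 = 196
Final: R2 = 196

196


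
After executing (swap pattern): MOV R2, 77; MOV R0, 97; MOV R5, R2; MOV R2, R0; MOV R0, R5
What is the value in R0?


Register state trace (swap pattern):
  MOV R2, 77  → R2 = 77
  MOV R0, 97  → R0 = 97
  MOV R5, R2  → R5 = 77  (save R2)
  MOV R2, R0  → R2 = 97  (R2 gets R0's value)
  MOV R0, R5  → R0 = 77  (R0 gets saved value)
Final: R0 = 77

77


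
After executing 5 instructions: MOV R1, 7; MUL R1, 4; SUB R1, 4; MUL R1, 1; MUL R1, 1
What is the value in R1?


Register state trace:
  MOV R1, 7  → R1 = 7
  MUL R1, 4  → R1 = 7 * 4 = 28
  SUB R1, 4  → R1 = 28 - 4 = 24
  MUL R1, 1  → R1 = 24 * 1 = 24
  MUL R1, 1  → R1 = 24 * 1 = 24
Final: R1 = 24

24


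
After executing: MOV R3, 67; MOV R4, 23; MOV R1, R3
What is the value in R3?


Register state trace:
  MOV R3, 67  → R3 = 67
  MOV R4, 23  → R4 = 23
  MOV R1, R3  → R1 = 67
Final: R3 = 67

67


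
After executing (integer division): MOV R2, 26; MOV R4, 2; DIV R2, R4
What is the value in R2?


Register state trace:
  MOV R2, 26  → R2 = 26
  MOV R4, 2  → R4 = 2
  DIV R2, R4  → R2 = 26 // 2 = 13
Final: R2 = 13

13


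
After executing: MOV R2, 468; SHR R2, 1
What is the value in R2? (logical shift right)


Register state trace:
  MOV R2, 468  → R2 = 468
  SHR R2, 1  → R2 = 468 >> 1 = 468 // 2^1 = 234
Final: R2 = 234

234


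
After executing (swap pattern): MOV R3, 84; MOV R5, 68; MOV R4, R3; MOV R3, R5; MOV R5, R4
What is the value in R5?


Register state trace (swap pattern):
  MOV R3, 84  → R3 = 84
  MOV R5, 68  → R5 = 68
  MOV R4, R3  → R4 = 84  (save R3)
  MOV R3, R5  → R3 = 68  (R3 gets R5's value)
  MOV R5, R4  → R5 = 84  (R5 gets saved value)
Final: R5 = 84

84


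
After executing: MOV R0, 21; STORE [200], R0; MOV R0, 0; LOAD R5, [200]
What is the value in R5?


Register and memory trace:
  MOV R0, 21  → R0 = 21
  STORE [200], R0  → mem[200] = 21
  MOV R0, 0  → R0 = 0
  LOAD R5, [200]  → R5 = mem[200] = 21
Final: R5 = 21

21


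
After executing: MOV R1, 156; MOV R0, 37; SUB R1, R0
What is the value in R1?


Register state trace:
  MOV R1, 156  → R1 = 156
  MOV R0, 37  → R0 = 37
  SUB R1, R0  → R1 = 156 - 37 = 119
Final: R1 = 119

119


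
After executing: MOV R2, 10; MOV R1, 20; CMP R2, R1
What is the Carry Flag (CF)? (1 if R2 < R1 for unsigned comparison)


Register state trace:
  MOV R2, 10  → R2 = 10
  MOV R1, 20  → R1 = 20
  CMP R2, R1  → unsigned 10 - 20: borrow occurs
  10 < 20, so CF = 1
CF = 1

1


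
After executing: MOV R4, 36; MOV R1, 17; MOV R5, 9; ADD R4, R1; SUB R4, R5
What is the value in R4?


Register state trace:
  MOV R4, 36  → R4 = 36
  MOV R1, 17  → R1 = 17
  MOV R5, 9  → R5 = 9
  ADD R4, R1  → R4 = 36 + 17 = 53
  SUB R4, R5  → R4 = 53 - 9 = 44
Final: R4 = 44

44


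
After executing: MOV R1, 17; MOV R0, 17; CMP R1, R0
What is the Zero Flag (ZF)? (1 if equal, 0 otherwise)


Register state trace:
  MOV R1, 17  → R1 = 17
  MOV R0, 17  → R0 = 17
  CMP R1, R0  → computes 17 - 17 = 0
  Result is zero, so values are equal
ZF = 1

1


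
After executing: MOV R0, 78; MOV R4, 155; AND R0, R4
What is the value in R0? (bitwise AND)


Register state trace:
  MOV R0, 78  → R0 = 78 (0b01001110)
  MOV R4, 155  → R4 = 155 (0b10011011)
  AND R0, R4  → R0 = 78 AND 155 = 10 (0b00001010)
Final: R0 = 10

10


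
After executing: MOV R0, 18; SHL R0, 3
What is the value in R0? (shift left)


Register state trace:
  MOV R0, 18  → R0 = 18
  SHL R0, 3  → R0 = 18 << 3 = 18 * 2^3 = 144
Final: R0 = 144

144


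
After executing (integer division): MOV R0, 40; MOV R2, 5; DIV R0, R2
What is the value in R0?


Register state trace:
  MOV R0, 40  → R0 = 40
  MOV R2, 5  → R2 = 5
  DIV R0, R2  → R0 = 40 // 5 = 8
Final: R0 = 8

8


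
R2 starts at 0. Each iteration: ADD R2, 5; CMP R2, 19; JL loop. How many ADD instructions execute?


Loop trace (R2 starts at 0, target 19, step 5):
  ADD #1: R2 = 0 + 5 = 5  → 5 < 19, loop
  ADD #2: R2 = 5 + 5 = 10  → 10 < 19, loop
  ADD #3: R2 = 10 + 5 = 15  → 15 < 19, loop
  ADD #4: R2 = 15 + 5 = 20  → 20 >= 19, exit
Total ADD instructions: 4

4


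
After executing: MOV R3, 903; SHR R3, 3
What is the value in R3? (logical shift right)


Register state trace:
  MOV R3, 903  → R3 = 903
  SHR R3, 3  → R3 = 903 >> 3 = 903 // 2^3 = 112
Final: R3 = 112

112


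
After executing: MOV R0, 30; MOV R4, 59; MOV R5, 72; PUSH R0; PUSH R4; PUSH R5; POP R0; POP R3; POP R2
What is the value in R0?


Stack trace (top is rightmost):
  MOV R0, 30  → R0 = 30
  MOV R4, 59  → R4 = 59
  MOV R5, 72  → R5 = 72
  PUSH R0  → stack: [30]
  PUSH R4  → stack: [30, 59]
  PUSH R5  → stack: [30, 59, 72]
  POP R0  → R0 = 72, stack: [30, 59]
  POP R3  → R3 = 59, stack: [30]
  POP R2  → R2 = 30, stack: []
Final: R0 = 72

72


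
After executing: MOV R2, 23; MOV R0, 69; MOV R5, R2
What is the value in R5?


Register state trace:
  MOV R2, 23  → R2 = 23
  MOV R0, 69  → R0 = 69
  MOV R5, R2  → R5 = 23
Final: R5 = 23

23


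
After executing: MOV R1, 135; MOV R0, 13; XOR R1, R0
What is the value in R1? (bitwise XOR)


Register state trace:
  MOV R1, 135  → R1 = 135 (0b10000111)
  MOV R0, 13  → R0 = 13 (0b00001101)
  XOR R1, R0  → R1 = 135 XOR 13 = 138 (0b10001010)
Final: R1 = 138

138


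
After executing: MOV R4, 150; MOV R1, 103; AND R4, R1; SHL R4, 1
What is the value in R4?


Register state trace:
  MOV R4, 150  → R4 = 150 (0b10010110)
  MOV R1, 103  → R1 = 103 (0b01100111)
  AND R4, R1  → R4 = 150 AND 103 = 6 (0b00000110)
  SHL R4, 1  → R4 = 6 << 1 = 12
Final: R4 = 12

12


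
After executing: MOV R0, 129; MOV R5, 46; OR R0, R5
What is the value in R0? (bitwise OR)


Register state trace:
  MOV R0, 129  → R0 = 129 (0b10000001)
  MOV R5, 46  → R5 = 46 (0b00101110)
  OR R0, R5   → R0 = 129 OR 46 = 175 (0b10101111)
Final: R0 = 175

175


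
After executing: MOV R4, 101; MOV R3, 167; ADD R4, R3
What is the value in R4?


Register state trace:
  MOV R4, 101  → R4 = 101
  MOV R3, 167  → R3 = 167
  ADD R4, R3  → R4 = 101 + 167 = 268
Final: R4 = 268

268


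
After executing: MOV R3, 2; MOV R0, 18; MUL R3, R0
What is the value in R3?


Register state trace:
  MOV R3, 2  → R3 = 2
  MOV R0, 18  → R0 = 18
  MUL R3, R0  → R3 = 2 * 18 = 36
Final: R3 = 36

36


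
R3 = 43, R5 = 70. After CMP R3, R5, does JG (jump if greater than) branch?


Trace:
  R3 = 43, R5 = 70
  CMP R3, R5  → compares 43 vs 70
  JG checks: is 43 greater than 70?
  43 < 70, so condition is false
Branch taken: No

No


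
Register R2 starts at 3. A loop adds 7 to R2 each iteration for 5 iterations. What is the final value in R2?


Starting value: R2 = 3
  Iter 1: R2 = 3 + 7 = 10
  Iter 2: R2 = 10 + 7 = 17
  Iter 3: R2 = 17 + 7 = 24
  Iter 4: R2 = 24 + 7 = 31
  Iter 5: R2 = 31 + 7 = 38
Final: R2 = 38

38


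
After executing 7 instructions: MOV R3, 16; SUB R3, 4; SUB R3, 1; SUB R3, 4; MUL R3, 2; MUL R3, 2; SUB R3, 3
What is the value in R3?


Register state trace:
  MOV R3, 16  → R3 = 16
  SUB R3, 4  → R3 = 16 - 4 = 12
  SUB R3, 1  → R3 = 12 - 1 = 11
  SUB R3, 4  → R3 = 11 - 4 = 7
  MUL R3, 2  → R3 = 7 * 2 = 14
  MUL R3, 2  → R3 = 14 * 2 = 28
  SUB R3, 3  → R3 = 28 - 3 = 25
Final: R3 = 25

25


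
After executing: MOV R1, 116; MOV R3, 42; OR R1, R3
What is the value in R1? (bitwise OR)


Register state trace:
  MOV R1, 116  → R1 = 116 (0b01110100)
  MOV R3, 42  → R3 = 42 (0b00101010)
  OR R1, R3   → R1 = 116 OR 42 = 126 (0b01111110)
Final: R1 = 126

126


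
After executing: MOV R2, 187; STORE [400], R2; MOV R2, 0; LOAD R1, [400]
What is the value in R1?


Register and memory trace:
  MOV R2, 187  → R2 = 187
  STORE [400], R2  → mem[400] = 187
  MOV R2, 0  → R2 = 0
  LOAD R1, [400]  → R1 = mem[400] = 187
Final: R1 = 187

187


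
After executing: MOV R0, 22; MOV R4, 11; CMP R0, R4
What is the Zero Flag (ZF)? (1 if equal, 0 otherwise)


Register state trace:
  MOV R0, 22  → R0 = 22
  MOV R4, 11  → R4 = 11
  CMP R0, R4  → computes 22 - 11 = 11
  Result is nonzero, so values are not equal
ZF = 0

0


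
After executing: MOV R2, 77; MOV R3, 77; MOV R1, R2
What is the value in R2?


Register state trace:
  MOV R2, 77  → R2 = 77
  MOV R3, 77  → R3 = 77
  MOV R1, R2  → R1 = 77
Final: R2 = 77

77


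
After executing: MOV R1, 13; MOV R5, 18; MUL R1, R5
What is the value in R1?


Register state trace:
  MOV R1, 13  → R1 = 13
  MOV R5, 18  → R5 = 18
  MUL R1, R5  → R1 = 13 * 18 = 234
Final: R1 = 234

234


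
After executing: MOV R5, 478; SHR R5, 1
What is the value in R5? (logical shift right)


Register state trace:
  MOV R5, 478  → R5 = 478
  SHR R5, 1  → R5 = 478 >> 1 = 478 // 2^1 = 239
Final: R5 = 239

239


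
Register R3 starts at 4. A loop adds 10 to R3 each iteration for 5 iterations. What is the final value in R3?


Starting value: R3 = 4
  Iter 1: R3 = 4 + 10 = 14
  Iter 2: R3 = 14 + 10 = 24
  Iter 3: R3 = 24 + 10 = 34
  Iter 4: R3 = 34 + 10 = 44
  Iter 5: R3 = 44 + 10 = 54
Final: R3 = 54

54


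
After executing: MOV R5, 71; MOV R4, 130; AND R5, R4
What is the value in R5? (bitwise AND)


Register state trace:
  MOV R5, 71  → R5 = 71 (0b01000111)
  MOV R4, 130  → R4 = 130 (0b10000010)
  AND R5, R4  → R5 = 71 AND 130 = 2 (0b00000010)
Final: R5 = 2

2


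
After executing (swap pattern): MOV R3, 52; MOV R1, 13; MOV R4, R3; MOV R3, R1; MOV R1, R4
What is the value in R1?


Register state trace (swap pattern):
  MOV R3, 52  → R3 = 52
  MOV R1, 13  → R1 = 13
  MOV R4, R3  → R4 = 52  (save R3)
  MOV R3, R1  → R3 = 13  (R3 gets R1's value)
  MOV R1, R4  → R1 = 52  (R1 gets saved value)
Final: R1 = 52

52


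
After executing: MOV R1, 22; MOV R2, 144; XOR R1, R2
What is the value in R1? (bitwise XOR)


Register state trace:
  MOV R1, 22  → R1 = 22 (0b00010110)
  MOV R2, 144  → R2 = 144 (0b10010000)
  XOR R1, R2  → R1 = 22 XOR 144 = 134 (0b10000110)
Final: R1 = 134

134


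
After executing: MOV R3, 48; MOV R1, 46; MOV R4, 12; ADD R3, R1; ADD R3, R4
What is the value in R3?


Register state trace:
  MOV R3, 48  → R3 = 48
  MOV R1, 46  → R1 = 46
  MOV R4, 12  → R4 = 12
  ADD R3, R1  → R3 = 48 + 46 = 94
  ADD R3, R4  → R3 = 94 + 12 = 106
Final: R3 = 106

106


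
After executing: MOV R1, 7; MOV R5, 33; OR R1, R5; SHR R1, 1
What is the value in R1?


Register state trace:
  MOV R1, 7  → R1 = 7 (0b00000111)
  MOV R5, 33  → R5 = 33 (0b00100001)
  OR R1, R5  → R1 = 7 OR 33 = 39 (0b00100111)
  SHR R1, 1  → R1 = 39 >> 1 = 19
Final: R1 = 19

19
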